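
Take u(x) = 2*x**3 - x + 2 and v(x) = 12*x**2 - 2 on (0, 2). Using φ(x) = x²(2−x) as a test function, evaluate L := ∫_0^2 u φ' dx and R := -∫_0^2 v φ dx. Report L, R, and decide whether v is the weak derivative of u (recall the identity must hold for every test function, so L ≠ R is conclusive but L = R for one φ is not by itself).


LHS = -172/15, RHS = -344/15. No, v is not the weak derivative of u.

u(x) = 2*x**3 - x + 2, classical derivative u'(x) = 6*x**2 - 1.
φ(x) = x²(2−x), so φ'(x) = x*(4 - 3*x).
Note φ(0) = φ(2) = 0, so the boundary term u·φ vanishes.
LHS = ∫_0^2 u(x) φ'(x) dx = ∫_0^2 (-6*x^5 + 8*x^4 + 3*x^3 - 10*x^2 + 8*x) dx. Term by term:
  ∫_0^2 -6*x^5 dx = -64;  ∫_0^2 8*x^4 dx = 256/5;  ∫_0^2 3*x^3 dx = 12;
  ∫_0^2 -10*x^2 dx = -80/3;  ∫_0^2 8*x dx = 16.
Sum: -64 + 256/5 + 12 − 80/3 + 16 = -172/15.
So LHS = -172/15.
∫_0^2 v(x) φ(x) dx = ∫_0^2 (-12*x^5 + 24*x^4 + 2*x^3 - 4*x^2) dx. Term by term:
  ∫_0^2 -12*x^5 dx = -128;  ∫_0^2 24*x^4 dx = 768/5;  ∫_0^2 2*x^3 dx = 8;
  ∫_0^2 -4*x^2 dx = -32/3.
Sum: -128 + 768/5 + 8 − 32/3 = 344/15.
So RHS = -∫_0^2 v(x) φ(x) dx = -344/15.
LHS − RHS = 172/15 ≠ 0, so the identity fails.
(For a valid weak derivative the identity must hold for EVERY test function, in particular this one. The failure shows v is NOT the weak derivative of u.)
Correct weak derivative would be u'(x) = 6*x**2 - 1.


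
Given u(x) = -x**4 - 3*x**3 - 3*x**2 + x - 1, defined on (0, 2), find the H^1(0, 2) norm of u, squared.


||u||_{H^1}^2 = 962224/315

The H^1 norm (squared) on an interval (0, L) is
  ||u||_{H^1}^2 = ∫_0^L u(x)^2 dx + ∫_0^L u'(x)^2 dx.
Compute u'(x) = -4*x**3 - 9*x**2 - 6*x + 1.
Then u(x)^2 = x**8 + 6*x**7 + 15*x**6 + 16*x**5 + 5*x**4 + 7*x**2 - 2*x + 1 and u'(x)^2 = 16*x**6 + 72*x**5 + 129*x**4 + 100*x**3 + 18*x**2 - 12*x + 1.
Integrate each monomial from 0 to 2 using ∫_0^2 c·x^n dx = c·2^(n+1)/(n+1):
  ∫_0^2 u(x)^2 dx = ∫_0^2 (x^8 + 6*x^7 + 15*x^6 + 16*x^5 + 5*x^4 + 7*x^2 - 2*x + 1) dx. Term by term:
    ∫_0^2 x^8 dx = 512/9;  ∫_0^2 6*x^7 dx = 192;  ∫_0^2 15*x^6 dx = 1920/7;
    ∫_0^2 16*x^5 dx = 512/3;  ∫_0^2 5*x^4 dx = 32;  ∫_0^2 7*x^2 dx = 56/3;
    ∫_0^2 -2*x dx = -4;  ∫_0^2 1 dx = 2.
  Sum: 512/9 + 192 + 1920/7 + 512/3 + 32 + 56/3 − 4 + 2 = 46778/63.
  ∫_0^2 u'(x)^2 dx = ∫_0^2 (16*x^6 + 72*x^5 + 129*x^4 + 100*x^3 + 18*x^2 - 12*x + 1) dx. Term by term:
    ∫_0^2 16*x^6 dx = 2048/7;  ∫_0^2 72*x^5 dx = 768;  ∫_0^2 129*x^4 dx = 4128/5;
    ∫_0^2 100*x^3 dx = 400;  ∫_0^2 18*x^2 dx = 48;  ∫_0^2 -12*x dx = -24;
    ∫_0^2 1 dx = 2.
  Sum: 2048/7 + 768 + 4128/5 + 400 + 48 − 24 + 2 = 80926/35.
Adding: ||u||_{H^1}^2 = 46778/63 + 80926/35 = 962224/315.


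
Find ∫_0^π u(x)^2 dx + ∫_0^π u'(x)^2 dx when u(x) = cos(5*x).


||u||_{H^1(0,π)}^2 = 13*π

u'(x) = -5*sin(5*x).
Expand u² and (u')² and integrate term by term on (0, π), using: for integers n ≥ 1, ∫_0^π sin²(nx) dx = ∫_0^π cos²(nx) dx = π/2; for n ≠ n', ∫_0^π sin(nx)sin(n'x) dx = ∫_0^π cos(nx)cos(n'x) dx = 0; and by product-to-sum, ∫_0^π sin(nx)cos(n'x) dx = ½∫_0^π [sin((n+n')x) + sin((n−n')x)] dx, which is 0 when n+n' is even and 2n/(n²−n'²) when n+n' is odd (it need not vanish on (0, π)).
  u² squared terms: (1)²·∫cos(5x)² dx = 1·π/2 = π/2.
  So ∫_0^π u² dx = π/2.
  (u')² squared terms: (-5)²·∫sin(5x)² dx = 25·π/2 = 25*π/2.
  So ∫_0^π (u')² dx = 25*π/2.
||u||_{H^1}^2 = (π/2) + (25*π/2) = 13*π.


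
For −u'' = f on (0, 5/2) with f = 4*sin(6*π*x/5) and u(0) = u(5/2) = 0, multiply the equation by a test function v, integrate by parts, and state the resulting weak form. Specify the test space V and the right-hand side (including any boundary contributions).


V = H^1_0(0, 5/2) (so v(0) = v(5/2) = 0); weak form: ∫_0^5/2 u'v' dx = ∫_0^5/2 (4*sin(6*π*x/5)) v dx for all v ∈ V.

Multiply both sides by a test function v and integrate from 0 to 5/2:
  ∫_0^5/2 −u''(x) v(x) dx = ∫_0^5/2 f(x) v(x) dx.
Integrate the LHS by parts once:
  ∫_0^5/2 −u'' v dx = −[u'(x) v(x)]_0^5/2 + ∫_0^5/2 u'(x) v'(x) dx.
Thus ∫_0^5/2 u'(x) v'(x) dx = ∫_0^5/2 f(x) v(x) dx + [u'(x) v(x)]_0^5/2.
Choose V so that boundary terms are either known or forced to vanish.
u is Dirichlet: u(0) = u(5/2) = 0. Let V = H^1_0(0, 5/2); then v(0) = v(5/2) = 0, and [u' v]_0^5/2 = 0.
Weak formulation: find u (satisfying any essential BC) such that ∫_0^5/2 u'(x) v'(x) dx = ∫_0^5/2 f v dx for all v ∈ V.
Substituting f(x) = 4*sin(6*π*x/5), the right-hand side is ∫_0^5/2 (4*sin(6*π*x/5)) v dx.


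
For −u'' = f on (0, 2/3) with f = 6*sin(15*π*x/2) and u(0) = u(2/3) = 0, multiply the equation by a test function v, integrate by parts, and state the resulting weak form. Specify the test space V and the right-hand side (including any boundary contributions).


V = H^1_0(0, 2/3) (so v(0) = v(2/3) = 0); weak form: ∫_0^2/3 u'v' dx = ∫_0^2/3 (6*sin(15*π*x/2)) v dx for all v ∈ V.

Multiply both sides by a test function v and integrate from 0 to 2/3:
  ∫_0^2/3 −u''(x) v(x) dx = ∫_0^2/3 f(x) v(x) dx.
Integrate the LHS by parts once:
  ∫_0^2/3 −u'' v dx = −[u'(x) v(x)]_0^2/3 + ∫_0^2/3 u'(x) v'(x) dx.
Thus ∫_0^2/3 u'(x) v'(x) dx = ∫_0^2/3 f(x) v(x) dx + [u'(x) v(x)]_0^2/3.
Choose V so that boundary terms are either known or forced to vanish.
u is Dirichlet: u(0) = u(2/3) = 0. Let V = H^1_0(0, 2/3); then v(0) = v(2/3) = 0, and [u' v]_0^2/3 = 0.
Weak formulation: find u (satisfying any essential BC) such that ∫_0^2/3 u'(x) v'(x) dx = ∫_0^2/3 f v dx for all v ∈ V.
Substituting f(x) = 6*sin(15*π*x/2), the right-hand side is ∫_0^2/3 (6*sin(15*π*x/2)) v dx.


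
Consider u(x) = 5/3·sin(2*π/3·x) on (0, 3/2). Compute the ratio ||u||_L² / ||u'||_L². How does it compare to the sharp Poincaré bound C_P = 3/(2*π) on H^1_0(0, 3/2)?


||u||_L² / ||u'||_L² = 3/(2*π) = C_P.

u(x) = 5/3·sin(2*π/3·x), so u'(x) = 10*π*cos(2*π*x/3)/9.
Writing u(x) = A·sin(kπx/L) with A = 5/3 and k = 1, use ∫_0^L sin²(kπx/L) dx = L/2 and ∫_0^L cos²(kπx/L) dx = L/2.
u² = 25/9·sin²(2*π/3·x) and (u')² = 100*π^2/81·cos²(2*π/3·x), and each of sin², cos² integrates to L/2 = 3/4 over (0, 3/2).
∫_0^3/2 u² dx = 25/12, so ||u||_L² = 5*sqrt(3)/6.
∫_0^3/2 (u')² dx = 25*π^2/27, so ||u'||_L² = 5*sqrt(3)*π/9.
Ratio ||u||_L² / ||u'||_L² = 3/(2*π).
Sharp Poincaré constant on H^1_0(0, 3/2) is C_P = L/π = 3/(2*π), achieved by sin(2*π/3·x).
This is the k = 1 eigenfunction (up to amplitude), so the ratio equals the sharp Poincaré constant exactly.


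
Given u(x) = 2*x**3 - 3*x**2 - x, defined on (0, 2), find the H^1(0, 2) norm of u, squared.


||u||_{H^1}^2 = 3802/105

The H^1 norm (squared) on an interval (0, L) is
  ||u||_{H^1}^2 = ∫_0^L u(x)^2 dx + ∫_0^L u'(x)^2 dx.
Compute u'(x) = 6*x**2 - 6*x - 1.
Then u(x)^2 = 4*x**6 - 12*x**5 + 5*x**4 + 6*x**3 + x**2 and u'(x)^2 = 36*x**4 - 72*x**3 + 24*x**2 + 12*x + 1.
Integrate each monomial from 0 to 2 using ∫_0^2 c·x^n dx = c·2^(n+1)/(n+1):
  ∫_0^2 u(x)^2 dx = ∫_0^2 (4*x^6 - 12*x^5 + 5*x^4 + 6*x^3 + x^2) dx. Term by term:
    ∫_0^2 4*x^6 dx = 512/7;  ∫_0^2 -12*x^5 dx = -128;  ∫_0^2 5*x^4 dx = 32;
    ∫_0^2 6*x^3 dx = 24;  ∫_0^2 x^2 dx = 8/3.
  Sum: 512/7 − 128 + 32 + 24 + 8/3 = 80/21.
  ∫_0^2 u'(x)^2 dx = ∫_0^2 (36*x^4 - 72*x^3 + 24*x^2 + 12*x + 1) dx. Term by term:
    ∫_0^2 36*x^4 dx = 1152/5;  ∫_0^2 -72*x^3 dx = -288;  ∫_0^2 24*x^2 dx = 64;
    ∫_0^2 12*x dx = 24;  ∫_0^2 1 dx = 2.
  Sum: 1152/5 − 288 + 64 + 24 + 2 = 162/5.
Adding: ||u||_{H^1}^2 = 80/21 + 162/5 = 3802/105.


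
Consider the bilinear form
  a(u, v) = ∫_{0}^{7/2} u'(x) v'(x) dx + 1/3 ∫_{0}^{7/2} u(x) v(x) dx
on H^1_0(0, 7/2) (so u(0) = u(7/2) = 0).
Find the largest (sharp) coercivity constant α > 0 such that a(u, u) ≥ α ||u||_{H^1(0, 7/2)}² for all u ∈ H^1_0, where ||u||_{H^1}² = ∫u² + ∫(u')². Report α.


α = (49 + 12*π^2)/(3*(4*π^2 + 49))

Coercivity of a(·,·) on H^1_0(0, 7/2) means a(u, u) ≥ α ||u||_{H^1}² for every u ∈ H^1_0.
The interval has length L = 7/2, and Poincaré/coercivity depend only on L. Here a(u, u) = ∫(u')² + (1/3)·∫u².
Here 0 < c = 1/3 < 1. The condition a(u,u) ≥ α||u||_{H^1}² reads (1−α)∫(u')² ≥ (α−c)∫u². Any admissible α is ≤ 1 (rapidly oscillating u have ∫u²/∫(u')² → 0), and α = 1 would force 0 ≥ (1−c)∫u², impossible since c < 1; so 1−α > 0. By the sharp Poincaré inequality on H^1_0 of an interval of length L, ∫(u')² ≥ (π/L)²∫u² with equality for the first sine mode sin(π(x−x₀)/L) (x₀ the left endpoint), so the inequality holds for all u iff (1−α)(π/L)² ≥ α − c, i.e. α ≤ ((π/L)² + c)/((π/L)² + 1) = (1 + c(L/π)²)/(1 + (L/π)²). With (π/L)² = 4*π^2/49 and c = 1/3, the largest admissible constant is α = ((π/L)² + c)/((π/L)² + 1).
Simplifying, α = (49 + 12*π^2)/(3*(4*π^2 + 49)).


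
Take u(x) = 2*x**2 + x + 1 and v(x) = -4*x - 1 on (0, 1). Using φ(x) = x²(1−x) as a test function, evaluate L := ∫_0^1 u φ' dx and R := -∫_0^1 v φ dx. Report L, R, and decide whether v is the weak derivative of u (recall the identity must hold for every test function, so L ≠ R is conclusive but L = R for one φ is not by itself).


LHS = -17/60, RHS = 17/60. No, v is not the weak derivative of u.

u(x) = 2*x**2 + x + 1, classical derivative u'(x) = 4*x + 1.
φ(x) = x²(1−x), so φ'(x) = x*(2 - 3*x).
Note φ(0) = φ(1) = 0, so the boundary term u·φ vanishes.
LHS = ∫_0^1 u(x) φ'(x) dx = ∫_0^1 (-6*x^4 + x^3 - x^2 + 2*x) dx. Term by term:
  ∫_0^1 -6*x^4 dx = -6/5;  ∫_0^1 x^3 dx = 1/4;  ∫_0^1 -x^2 dx = -1/3;
  ∫_0^1 2*x dx = 1.
Sum: -6/5 + 1/4 − 1/3 + 1 = -17/60.
So LHS = -17/60.
∫_0^1 v(x) φ(x) dx = ∫_0^1 (4*x^4 - 3*x^3 - x^2) dx. Term by term:
  ∫_0^1 4*x^4 dx = 4/5;  ∫_0^1 -3*x^3 dx = -3/4;  ∫_0^1 -x^2 dx = -1/3.
Sum: 4/5 − 3/4 − 1/3 = -17/60.
So RHS = -∫_0^1 v(x) φ(x) dx = 17/60.
LHS − RHS = -17/30 ≠ 0, so the identity fails.
(For a valid weak derivative the identity must hold for EVERY test function, in particular this one. The failure shows v is NOT the weak derivative of u.)
Correct weak derivative would be u'(x) = 4*x + 1.


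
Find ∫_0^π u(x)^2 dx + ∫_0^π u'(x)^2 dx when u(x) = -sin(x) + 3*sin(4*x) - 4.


||u||_{H^1(0,π)}^2 = 16 + 187*π/2

u'(x) = -cos(x) + 12*cos(4*x).
Expand u² and (u')² and integrate term by term on (0, π), using: for integers n ≥ 1, ∫_0^π sin²(nx) dx = ∫_0^π cos²(nx) dx = π/2; for n ≠ n', ∫_0^π sin(nx)sin(n'x) dx = ∫_0^π cos(nx)cos(n'x) dx = 0; and by product-to-sum, ∫_0^π sin(nx)cos(n'x) dx = ½∫_0^π [sin((n+n')x) + sin((n−n')x)] dx, which is 0 when n+n' is even and 2n/(n²−n'²) when n+n' is odd (it need not vanish on (0, π)). For the constant mode: ∫_0^π 1 dx = π, ∫_0^π cos(nx) dx = 0, ∫_0^π sin(nx) dx = (1−(−1)^n)/n.
  u² squared terms: (-4)²·∫1 dx = 16·π = 16*π;  (-1)²·∫sin(x)² dx = 1·π/2 = π/2;  (3)²·∫sin(4x)² dx = 9·π/2 = 9*π/2.
  u² cross terms: 2·(-4)·(-1)·∫1·sin(x) dx = 8·(2) = 16;  2·(-4)·(3)·∫1·sin(4x) dx = -24·(0) = 0;  2·(-1)·(3)·∫sin(x)·sin(4x) dx = -6·(0) = 0.
  So ∫_0^π u² dx = 16*π + π/2 + 9*π/2 + 16 + 0 + 0 = 16 + 21*π.
  (u')² squared terms: (-1)²·∫cos(x)² dx = 1·π/2 = π/2;  (12)²·∫cos(4x)² dx = 144·π/2 = 72*π.
  (u')² cross terms: 2·(-1)·(12)·∫cos(x)·cos(4x) dx = -24·(0) = 0.
  So ∫_0^π (u')² dx = π/2 + 72*π + 0 = 145*π/2.
||u||_{H^1}^2 = (16 + 21*π) + (145*π/2) = 16 + 187*π/2.


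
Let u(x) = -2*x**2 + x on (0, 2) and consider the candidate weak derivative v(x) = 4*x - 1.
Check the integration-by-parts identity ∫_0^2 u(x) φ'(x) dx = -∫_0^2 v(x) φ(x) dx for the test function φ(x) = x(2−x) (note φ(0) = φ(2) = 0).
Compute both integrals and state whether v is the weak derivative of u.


LHS = 4, RHS = -4. No, v is not the weak derivative of u.

u(x) = -2*x**2 + x, classical derivative u'(x) = 1 - 4*x.
φ(x) = x(2−x), so φ'(x) = 2 - 2*x.
Note φ(0) = φ(2) = 0, so the boundary term u·φ vanishes.
LHS = ∫_0^2 u(x) φ'(x) dx = ∫_0^2 (4*x^3 - 6*x^2 + 2*x) dx. Term by term:
  ∫_0^2 4*x^3 dx = 16;  ∫_0^2 -6*x^2 dx = -16;  ∫_0^2 2*x dx = 4.
Sum: 16 − 16 + 4 = 4.
So LHS = 4.
∫_0^2 v(x) φ(x) dx = ∫_0^2 (-4*x^3 + 9*x^2 - 2*x) dx. Term by term:
  ∫_0^2 -4*x^3 dx = -16;  ∫_0^2 9*x^2 dx = 24;  ∫_0^2 -2*x dx = -4.
Sum: -16 + 24 − 4 = 4.
So RHS = -∫_0^2 v(x) φ(x) dx = -4.
LHS − RHS = 8 ≠ 0, so the identity fails.
(For a valid weak derivative the identity must hold for EVERY test function, in particular this one. The failure shows v is NOT the weak derivative of u.)
Correct weak derivative would be u'(x) = 1 - 4*x.


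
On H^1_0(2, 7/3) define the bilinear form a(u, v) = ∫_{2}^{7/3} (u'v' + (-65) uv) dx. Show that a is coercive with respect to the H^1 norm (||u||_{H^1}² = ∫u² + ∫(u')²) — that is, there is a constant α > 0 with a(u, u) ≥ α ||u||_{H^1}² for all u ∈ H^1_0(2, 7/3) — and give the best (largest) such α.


α = (-65 + 9*π^2)/(1 + 9*π^2)

Coercivity of a(·,·) on H^1_0(2, 7/3) means a(u, u) ≥ α ||u||_{H^1}² for every u ∈ H^1_0.
The interval has length L = 1/3, and Poincaré/coercivity depend only on L. Here a(u, u) = ∫(u')² + (-65)·∫u².
Here c = -65 < 0 with |c| < (π/L)² = 9*π^2, so coercivity still holds. The condition a(u,u) ≥ α||u||_{H^1}² reads (1−α)∫(u')² ≥ (α−c)∫u². Any admissible α is ≤ 1 (rapidly oscillating u have ∫u²/∫(u')² → 0), and α = 1 would force 0 ≥ (1−c)∫u², impossible since c < 1; so 1−α > 0. By the sharp Poincaré inequality on H^1_0 of an interval of length L, ∫(u')² ≥ (π/L)²∫u² with equality for the first sine mode sin(π(x−x₀)/L) (x₀ the left endpoint), so the inequality holds for all u iff (1−α)(π/L)² ≥ α − c, i.e. α ≤ ((π/L)² + c)/((π/L)² + 1) = (1 + c(L/π)²)/(1 + (L/π)²). (Direct route, valid since c ≤ 0: Poincaré gives c∫u² ≥ c(L/π)²∫(u')², so a(u,u) ≥ (1 + c(L/π)²)∫(u')², while ||u||_{H^1}² ≤ (1 + (L/π)²)∫(u')²; dividing yields the same α.) With (π/L)² = 9*π^2 and c = -65, the largest admissible constant is α = ((π/L)² + c)/((π/L)² + 1).
Simplifying, α = (-65 + 9*π^2)/(1 + 9*π^2).


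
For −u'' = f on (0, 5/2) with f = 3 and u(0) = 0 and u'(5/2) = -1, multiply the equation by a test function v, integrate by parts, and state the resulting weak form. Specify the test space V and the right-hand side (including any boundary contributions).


V = {v ∈ H^1(0, 5/2) : v(0) = 0} (test functions vanish at x = 0 where u is specified); weak form: ∫_0^5/2 u'v' dx = ∫_0^5/2 (3) v dx − v(5/2) for all v ∈ V.

Multiply both sides by a test function v and integrate from 0 to 5/2:
  ∫_0^5/2 −u''(x) v(x) dx = ∫_0^5/2 f(x) v(x) dx.
Integrate the LHS by parts once:
  ∫_0^5/2 −u'' v dx = −[u'(x) v(x)]_0^5/2 + ∫_0^5/2 u'(x) v'(x) dx.
Thus ∫_0^5/2 u'(x) v'(x) dx = ∫_0^5/2 f(x) v(x) dx + [u'(x) v(x)]_0^5/2.
Choose V so that boundary terms are either known or forced to vanish.
Mixed BC: u(0) = 0 (Dirichlet) and u'(5/2) = -1 (Neumann). Define V = {v ∈ H^1(0, 5/2) : v(0) = 0}. Then [u' v]_0^5/2 = u'(5/2)·v(5/2) − u'(0)·0 = − v(5/2).
Weak formulation: find u (satisfying any essential BC) such that ∫_0^5/2 u'(x) v'(x) dx = ∫_0^5/2 f v dx − v(5/2) for all v ∈ V (Dirichlet at 0 absorbed into V; Neumann datum at x = 5/2 contributes the boundary term).
Substituting f(x) = 3, the right-hand side is ∫_0^5/2 (3) v dx − v(5/2).


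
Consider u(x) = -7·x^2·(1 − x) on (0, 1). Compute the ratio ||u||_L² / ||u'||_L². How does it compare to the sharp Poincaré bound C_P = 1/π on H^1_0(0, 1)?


||u||_L² / ||u'||_L² = sqrt(14)/14 < C_P = 1/π.

u(x) = -7·x^2·(1 − x), so u'(x) = 7*x*(3*x - 2).
u(x) = -7·x^2·(1 − x) vanishes at x = 0 and x = 1, so u ∈ H^1_0(0, 1). Differentiate via the product rule and integrate the resulting polynomials term by term.
  ∫_0^1 u² dx = ∫_0^1 (49*x^6 - 98*x^5 + 49*x^4) dx. Term by term:
    ∫_0^1 49*x^6 dx = 7;  ∫_0^1 -98*x^5 dx = -49/3;  ∫_0^1 49*x^4 dx = 49/5.
  Sum: 7 − 49/3 + 49/5 = 7/15.
  ∫_0^1 (u')² dx = ∫_0^1 (441*x^4 - 588*x^3 + 196*x^2) dx. Term by term:
    ∫_0^1 441*x^4 dx = 441/5;  ∫_0^1 -588*x^3 dx = -147;  ∫_0^1 196*x^2 dx = 196/3.
  Sum: 441/5 − 147 + 196/3 = 98/15.
∫_0^1 u² dx = 7/15, so ||u||_L² = sqrt(105)/15.
∫_0^1 (u')² dx = 98/15, so ||u'||_L² = 7*sqrt(30)/15.
Ratio ||u||_L² / ||u'||_L² = sqrt(14)/14.
Sharp Poincaré constant on H^1_0(0, 1) is C_P = L/π = 1/π, achieved by sin(π·x).
A polynomial bump cannot attain the sharp Poincaré constant (only the first sine eigenfunction does), so the ratio is strictly less than C_P, consistent with ||u||_L² ≤ C_P ||u'||_L².


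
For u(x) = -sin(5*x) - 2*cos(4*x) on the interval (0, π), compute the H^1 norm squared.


||u||_{H^1(0,π)}^2 = 680/9 + 47*π

u'(x) = 8*sin(4*x) - 5*cos(5*x).
Expand u² and (u')² and integrate term by term on (0, π), using: for integers n ≥ 1, ∫_0^π sin²(nx) dx = ∫_0^π cos²(nx) dx = π/2; for n ≠ n', ∫_0^π sin(nx)sin(n'x) dx = ∫_0^π cos(nx)cos(n'x) dx = 0; and by product-to-sum, ∫_0^π sin(nx)cos(n'x) dx = ½∫_0^π [sin((n+n')x) + sin((n−n')x)] dx, which is 0 when n+n' is even and 2n/(n²−n'²) when n+n' is odd (it need not vanish on (0, π)).
  u² squared terms: (-1)²·∫sin(5x)² dx = 1·π/2 = π/2;  (-2)²·∫cos(4x)² dx = 4·π/2 = 2*π.
  u² cross terms: 2·(-1)·(-2)·∫sin(5x)·cos(4x) dx = 4·(10/9) = 40/9.
  So ∫_0^π u² dx = π/2 + 2*π + 40/9 = 40/9 + 5*π/2.
  (u')² squared terms: (-5)²·∫cos(5x)² dx = 25·π/2 = 25*π/2;  (8)²·∫sin(4x)² dx = 64·π/2 = 32*π.
  (u')² cross terms: 2·(-5)·(8)·∫cos(5x)·sin(4x) dx = -80·(-8/9) = 640/9.
  So ∫_0^π (u')² dx = 25*π/2 + 32*π + 640/9 = 640/9 + 89*π/2.
||u||_{H^1}^2 = (40/9 + 5*π/2) + (640/9 + 89*π/2) = 680/9 + 47*π.


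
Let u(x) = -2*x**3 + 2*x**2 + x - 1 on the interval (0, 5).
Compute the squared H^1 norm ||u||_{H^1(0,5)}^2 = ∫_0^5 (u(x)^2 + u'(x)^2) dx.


||u||_{H^1}^2 = 843910/21

The H^1 norm (squared) on an interval (0, L) is
  ||u||_{H^1}^2 = ∫_0^L u(x)^2 dx + ∫_0^L u'(x)^2 dx.
Compute u'(x) = -6*x**2 + 4*x + 1.
Then u(x)^2 = 4*x**6 - 8*x**5 + 8*x**3 - 3*x**2 - 2*x + 1 and u'(x)^2 = 36*x**4 - 48*x**3 + 4*x**2 + 8*x + 1.
Integrate each monomial from 0 to 5 using ∫_0^5 c·x^n dx = c·5^(n+1)/(n+1):
  ∫_0^5 u(x)^2 dx = ∫_0^5 (4*x^6 - 8*x^5 + 8*x^3 - 3*x^2 - 2*x + 1) dx. Term by term:
    ∫_0^5 4*x^6 dx = 312500/7;  ∫_0^5 -8*x^5 dx = -62500/3;  ∫_0^5 8*x^3 dx = 1250;
    ∫_0^5 -3*x^2 dx = -125;  ∫_0^5 -2*x dx = -25;  ∫_0^5 1 dx = 5.
  Sum: 312500/7 − 62500/3 + 1250 − 125 − 25 + 5 = 523205/21.
  ∫_0^5 u'(x)^2 dx = ∫_0^5 (36*x^4 - 48*x^3 + 4*x^2 + 8*x + 1) dx. Term by term:
    ∫_0^5 36*x^4 dx = 22500;  ∫_0^5 -48*x^3 dx = -7500;  ∫_0^5 4*x^2 dx = 500/3;
    ∫_0^5 8*x dx = 100;  ∫_0^5 1 dx = 5.
  Sum: 22500 − 7500 + 500/3 + 100 + 5 = 45815/3.
Adding: ||u||_{H^1}^2 = 523205/21 + 45815/3 = 843910/21.


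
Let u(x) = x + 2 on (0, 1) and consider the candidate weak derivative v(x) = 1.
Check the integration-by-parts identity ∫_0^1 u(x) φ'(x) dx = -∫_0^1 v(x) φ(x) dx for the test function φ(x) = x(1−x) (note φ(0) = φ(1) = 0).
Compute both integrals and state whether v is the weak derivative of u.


LHS = -1/6, RHS = -1/6. Yes, v = u' weakly.

u(x) = x + 2, classical derivative u'(x) = 1.
φ(x) = x(1−x), so φ'(x) = 1 - 2*x.
Note φ(0) = φ(1) = 0, so the boundary term u·φ vanishes.
LHS = ∫_0^1 u(x) φ'(x) dx = ∫_0^1 (-2*x^2 - 3*x + 2) dx. Term by term:
  ∫_0^1 -2*x^2 dx = -2/3;  ∫_0^1 -3*x dx = -3/2;  ∫_0^1 2 dx = 2.
Sum: -2/3 − 3/2 + 2 = -1/6.
So LHS = -1/6.
∫_0^1 v(x) φ(x) dx = ∫_0^1 (-x^2 + x) dx. Term by term:
  ∫_0^1 -x^2 dx = -1/3;  ∫_0^1 x dx = 1/2.
Sum: -1/3 + 1/2 = 1/6.
So RHS = -∫_0^1 v(x) φ(x) dx = -1/6.
LHS = RHS, so the identity holds for this test φ.
Moreover u is smooth here and v(x) = u'(x) = 1 pointwise, so the identity holds for every test function. Hence v is the weak derivative of u.


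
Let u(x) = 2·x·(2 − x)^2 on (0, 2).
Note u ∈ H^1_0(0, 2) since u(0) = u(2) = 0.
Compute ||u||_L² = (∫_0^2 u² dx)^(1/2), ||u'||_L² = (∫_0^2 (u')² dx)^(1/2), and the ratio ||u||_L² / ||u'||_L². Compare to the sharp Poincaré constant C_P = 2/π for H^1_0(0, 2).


||u||_L² / ||u'||_L² = sqrt(14)/7 < C_P = 2/π.

u(x) = 2·x·(2 − x)^2, so u'(x) = 2*(x - 2)*(3*x - 2).
u(x) = 2·x·(2 − x)^2 vanishes at x = 0 and x = 2, so u ∈ H^1_0(0, 2). Differentiate via the product rule and integrate the resulting polynomials term by term.
  ∫_0^2 u² dx = ∫_0^2 (4*x^6 - 32*x^5 + 96*x^4 - 128*x^3 + 64*x^2) dx. Term by term:
    ∫_0^2 4*x^6 dx = 512/7;  ∫_0^2 -32*x^5 dx = -1024/3;  ∫_0^2 96*x^4 dx = 3072/5;
    ∫_0^2 -128*x^3 dx = -512;  ∫_0^2 64*x^2 dx = 512/3.
  Sum: 512/7 − 1024/3 + 3072/5 − 512 + 512/3 = 512/105.
  ∫_0^2 (u')² dx = ∫_0^2 (36*x^4 - 192*x^3 + 352*x^2 - 256*x + 64) dx. Term by term:
    ∫_0^2 36*x^4 dx = 1152/5;  ∫_0^2 -192*x^3 dx = -768;  ∫_0^2 352*x^2 dx = 2816/3;
    ∫_0^2 -256*x dx = -512;  ∫_0^2 64 dx = 128.
  Sum: 1152/5 − 768 + 2816/3 − 512 + 128 = 256/15.
∫_0^2 u² dx = 512/105, so ||u||_L² = 16*sqrt(210)/105.
∫_0^2 (u')² dx = 256/15, so ||u'||_L² = 16*sqrt(15)/15.
Ratio ||u||_L² / ||u'||_L² = sqrt(14)/7.
Sharp Poincaré constant on H^1_0(0, 2) is C_P = L/π = 2/π, achieved by sin(π/2·x).
A polynomial bump cannot attain the sharp Poincaré constant (only the first sine eigenfunction does), so the ratio is strictly less than C_P, consistent with ||u||_L² ≤ C_P ||u'||_L².


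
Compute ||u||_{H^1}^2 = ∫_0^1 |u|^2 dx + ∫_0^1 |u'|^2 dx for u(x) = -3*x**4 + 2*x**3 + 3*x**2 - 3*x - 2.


||u||_{H^1}^2 = 307/35

The H^1 norm (squared) on an interval (0, L) is
  ||u||_{H^1}^2 = ∫_0^L u(x)^2 dx + ∫_0^L u'(x)^2 dx.
Compute u'(x) = -12*x**3 + 6*x**2 + 6*x - 3.
Then u(x)^2 = 9*x**8 - 12*x**7 - 14*x**6 + 30*x**5 + 9*x**4 - 26*x**3 - 3*x**2 + 12*x + 4 and u'(x)^2 = 144*x**6 - 144*x**5 - 108*x**4 + 144*x**3 - 36*x + 9.
Integrate each monomial from 0 to 1 using ∫_0^1 c·x^n dx = c·1^(n+1)/(n+1):
  ∫_0^1 u(x)^2 dx = ∫_0^1 (9*x^8 - 12*x^7 - 14*x^6 + 30*x^5 + 9*x^4 - 26*x^3 - 3*x^2 + 12*x + 4) dx. Term by term:
    ∫_0^1 9*x^8 dx = 1;  ∫_0^1 -12*x^7 dx = -3/2;  ∫_0^1 -14*x^6 dx = -2;
    ∫_0^1 30*x^5 dx = 5;  ∫_0^1 9*x^4 dx = 9/5;  ∫_0^1 -26*x^3 dx = -13/2;
    ∫_0^1 -3*x^2 dx = -1;  ∫_0^1 12*x dx = 6;  ∫_0^1 4 dx = 4.
  Sum: 1 − 3/2 − 2 + 5 + 9/5 − 13/2 − 1 + 6 + 4 = 34/5.
  ∫_0^1 u'(x)^2 dx = ∫_0^1 (144*x^6 - 144*x^5 - 108*x^4 + 144*x^3 - 36*x + 9) dx. Term by term:
    ∫_0^1 144*x^6 dx = 144/7;  ∫_0^1 -144*x^5 dx = -24;  ∫_0^1 -108*x^4 dx = -108/5;
    ∫_0^1 144*x^3 dx = 36;  ∫_0^1 -36*x dx = -18;  ∫_0^1 9 dx = 9.
  Sum: 144/7 − 24 − 108/5 + 36 − 18 + 9 = 69/35.
Adding: ||u||_{H^1}^2 = 34/5 + 69/35 = 307/35.


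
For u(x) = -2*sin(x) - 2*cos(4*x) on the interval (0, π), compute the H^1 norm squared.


||u||_{H^1(0,π)}^2 = -272/15 + 38*π

u'(x) = 8*sin(4*x) - 2*cos(x).
Expand u² and (u')² and integrate term by term on (0, π), using: for integers n ≥ 1, ∫_0^π sin²(nx) dx = ∫_0^π cos²(nx) dx = π/2; for n ≠ n', ∫_0^π sin(nx)sin(n'x) dx = ∫_0^π cos(nx)cos(n'x) dx = 0; and by product-to-sum, ∫_0^π sin(nx)cos(n'x) dx = ½∫_0^π [sin((n+n')x) + sin((n−n')x)] dx, which is 0 when n+n' is even and 2n/(n²−n'²) when n+n' is odd (it need not vanish on (0, π)).
  u² squared terms: (-2)²·∫cos(4x)² dx = 4·π/2 = 2*π;  (-2)²·∫sin(x)² dx = 4·π/2 = 2*π.
  u² cross terms: 2·(-2)·(-2)·∫cos(4x)·sin(x) dx = 8·(-2/15) = -16/15.
  So ∫_0^π u² dx = 2*π + 2*π − 16/15 = -16/15 + 4*π.
  (u')² squared terms: (-2)²·∫cos(x)² dx = 4·π/2 = 2*π;  (8)²·∫sin(4x)² dx = 64·π/2 = 32*π.
  (u')² cross terms: 2·(-2)·(8)·∫cos(x)·sin(4x) dx = -32·(8/15) = -256/15.
  So ∫_0^π (u')² dx = 2*π + 32*π − 256/15 = -256/15 + 34*π.
||u||_{H^1}^2 = (-16/15 + 4*π) + (-256/15 + 34*π) = -272/15 + 38*π.


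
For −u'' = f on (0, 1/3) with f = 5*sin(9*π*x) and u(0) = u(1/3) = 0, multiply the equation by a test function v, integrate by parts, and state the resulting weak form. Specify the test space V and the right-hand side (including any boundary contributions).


V = H^1_0(0, 1/3) (so v(0) = v(1/3) = 0); weak form: ∫_0^1/3 u'v' dx = ∫_0^1/3 (5*sin(9*π*x)) v dx for all v ∈ V.

Multiply both sides by a test function v and integrate from 0 to 1/3:
  ∫_0^1/3 −u''(x) v(x) dx = ∫_0^1/3 f(x) v(x) dx.
Integrate the LHS by parts once:
  ∫_0^1/3 −u'' v dx = −[u'(x) v(x)]_0^1/3 + ∫_0^1/3 u'(x) v'(x) dx.
Thus ∫_0^1/3 u'(x) v'(x) dx = ∫_0^1/3 f(x) v(x) dx + [u'(x) v(x)]_0^1/3.
Choose V so that boundary terms are either known or forced to vanish.
u is Dirichlet: u(0) = u(1/3) = 0. Let V = H^1_0(0, 1/3); then v(0) = v(1/3) = 0, and [u' v]_0^1/3 = 0.
Weak formulation: find u (satisfying any essential BC) such that ∫_0^1/3 u'(x) v'(x) dx = ∫_0^1/3 f v dx for all v ∈ V.
Substituting f(x) = 5*sin(9*π*x), the right-hand side is ∫_0^1/3 (5*sin(9*π*x)) v dx.


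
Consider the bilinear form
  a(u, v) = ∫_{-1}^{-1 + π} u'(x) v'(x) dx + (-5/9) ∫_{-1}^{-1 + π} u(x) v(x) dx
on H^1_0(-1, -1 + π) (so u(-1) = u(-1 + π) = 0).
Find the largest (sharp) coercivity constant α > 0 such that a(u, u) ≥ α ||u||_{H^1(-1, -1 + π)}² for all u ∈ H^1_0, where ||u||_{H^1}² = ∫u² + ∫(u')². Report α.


α = 2/9

Coercivity of a(·,·) on H^1_0(-1, -1 + π) means a(u, u) ≥ α ||u||_{H^1}² for every u ∈ H^1_0.
The interval has length L = π, and Poincaré/coercivity depend only on L. Here a(u, u) = ∫(u')² + (-5/9)·∫u².
Here c = -5/9 < 0 with |c| < (π/L)² = 1, so coercivity still holds. The condition a(u,u) ≥ α||u||_{H^1}² reads (1−α)∫(u')² ≥ (α−c)∫u². Any admissible α is ≤ 1 (rapidly oscillating u have ∫u²/∫(u')² → 0), and α = 1 would force 0 ≥ (1−c)∫u², impossible since c < 1; so 1−α > 0. By the sharp Poincaré inequality on H^1_0 of an interval of length L, ∫(u')² ≥ (π/L)²∫u² with equality for the first sine mode sin(π(x−x₀)/L) (x₀ the left endpoint), so the inequality holds for all u iff (1−α)(π/L)² ≥ α − c, i.e. α ≤ ((π/L)² + c)/((π/L)² + 1) = (1 + c(L/π)²)/(1 + (L/π)²). (Direct route, valid since c ≤ 0: Poincaré gives c∫u² ≥ c(L/π)²∫(u')², so a(u,u) ≥ (1 + c(L/π)²)∫(u')², while ||u||_{H^1}² ≤ (1 + (L/π)²)∫(u')²; dividing yields the same α.) With (π/L)² = 1 and c = -5/9, the largest admissible constant is α = ((π/L)² + c)/((π/L)² + 1).
Simplifying, α = 2/9.


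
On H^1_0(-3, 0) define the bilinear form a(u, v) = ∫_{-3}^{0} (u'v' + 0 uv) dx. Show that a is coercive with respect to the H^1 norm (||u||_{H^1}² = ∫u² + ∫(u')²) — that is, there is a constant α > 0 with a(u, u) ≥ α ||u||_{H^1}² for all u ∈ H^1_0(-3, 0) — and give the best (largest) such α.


α = π^2/(9 + π^2)

Coercivity of a(·,·) on H^1_0(-3, 0) means a(u, u) ≥ α ||u||_{H^1}² for every u ∈ H^1_0.
The interval has length L = 3, and Poincaré/coercivity depend only on L. Here a(u, u) = ∫(u')² + (0)·∫u².
Here c = 0, so a(u,u) = ∫(u')² alone. The condition a(u,u) ≥ α||u||_{H^1}² reads (1−α)∫(u')² ≥ (α−c)∫u². Any admissible α is ≤ 1 (rapidly oscillating u have ∫u²/∫(u')² → 0), and α = 1 would force 0 ≥ (1−c)∫u², impossible since c < 1; so 1−α > 0. By the sharp Poincaré inequality on H^1_0 of an interval of length L, ∫(u')² ≥ (π/L)²∫u² with equality for the first sine mode sin(π(x−x₀)/L) (x₀ the left endpoint), so the inequality holds for all u iff (1−α)(π/L)² ≥ α − c, i.e. α ≤ ((π/L)² + c)/((π/L)² + 1) = (1 + c(L/π)²)/(1 + (L/π)²). (Direct route, valid since c ≤ 0: Poincaré gives c∫u² ≥ c(L/π)²∫(u')², so a(u,u) ≥ (1 + c(L/π)²)∫(u')², while ||u||_{H^1}² ≤ (1 + (L/π)²)∫(u')²; dividing yields the same α.) With (π/L)² = π^2/9 and c = 0, the largest admissible constant is α = ((π/L)² + c)/((π/L)² + 1).
Simplifying, α = π^2/(9 + π^2).


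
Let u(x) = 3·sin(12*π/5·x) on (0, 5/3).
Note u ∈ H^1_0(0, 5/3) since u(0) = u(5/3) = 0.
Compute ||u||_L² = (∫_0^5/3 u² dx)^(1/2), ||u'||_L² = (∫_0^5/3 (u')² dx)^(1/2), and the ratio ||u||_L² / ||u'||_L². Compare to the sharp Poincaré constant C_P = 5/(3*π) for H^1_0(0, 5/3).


||u||_L² / ||u'||_L² = 5/(12*π) < C_P = 5/(3*π).

u(x) = 3·sin(12*π/5·x), so u'(x) = 36*π*cos(12*π*x/5)/5.
Writing u(x) = A·sin(kπx/L) with A = 3 and k = 4, use ∫_0^L sin²(kπx/L) dx = L/2 and ∫_0^L cos²(kπx/L) dx = L/2.
u² = 9·sin²(12*π/5·x) and (u')² = 1296*π^2/25·cos²(12*π/5·x), and each of sin², cos² integrates to L/2 = 5/6 over (0, 5/3).
∫_0^5/3 u² dx = 15/2, so ||u||_L² = sqrt(30)/2.
∫_0^5/3 (u')² dx = 216*π^2/5, so ||u'||_L² = 6*sqrt(30)*π/5.
Ratio ||u||_L² / ||u'||_L² = 5/(12*π).
Sharp Poincaré constant on H^1_0(0, 5/3) is C_P = L/π = 5/(3*π), achieved by sin(3*π/5·x).
This is the k = 4 harmonic; the ratio L/(kπ) is strictly less than C_P = L/π, consistent with the sharp inequality ||u||_L² ≤ C_P ||u'||_L².


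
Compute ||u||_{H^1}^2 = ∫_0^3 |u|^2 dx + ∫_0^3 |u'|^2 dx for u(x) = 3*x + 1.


||u||_{H^1}^2 = 138

The H^1 norm (squared) on an interval (0, L) is
  ||u||_{H^1}^2 = ∫_0^L u(x)^2 dx + ∫_0^L u'(x)^2 dx.
Compute u'(x) = 3.
Then u(x)^2 = 9*x**2 + 6*x + 1 and u'(x)^2 = 9.
Integrate each monomial from 0 to 3 using ∫_0^3 c·x^n dx = c·3^(n+1)/(n+1):
  ∫_0^3 u(x)^2 dx = ∫_0^3 (9*x^2 + 6*x + 1) dx. Term by term:
    ∫_0^3 9*x^2 dx = 81;  ∫_0^3 6*x dx = 27;  ∫_0^3 1 dx = 3.
  Sum: 81 + 27 + 3 = 111.
  ∫_0^3 u'(x)^2 dx = ∫_0^3 (9) dx. Term by term:
    ∫_0^3 9 dx = 27.
Adding: ||u||_{H^1}^2 = 111 + 27 = 138.


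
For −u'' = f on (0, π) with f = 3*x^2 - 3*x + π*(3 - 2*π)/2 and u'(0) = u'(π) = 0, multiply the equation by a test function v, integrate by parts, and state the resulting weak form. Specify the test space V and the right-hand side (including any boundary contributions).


V = H^1(0, π) (no boundary constraint on v; u is determined up to an additive constant); weak form: ∫_0^π u'v' dx = ∫_0^π (3*x^2 - 3*x + π*(3 - 2*π)/2) v dx for all v ∈ V.

Multiply both sides by a test function v and integrate from 0 to π:
  ∫_0^π −u''(x) v(x) dx = ∫_0^π f(x) v(x) dx.
Integrate the LHS by parts once:
  ∫_0^π −u'' v dx = −[u'(x) v(x)]_0^π + ∫_0^π u'(x) v'(x) dx.
Thus ∫_0^π u'(x) v'(x) dx = ∫_0^π f(x) v(x) dx + [u'(x) v(x)]_0^π.
Choose V so that boundary terms are either known or forced to vanish.
u has homogeneous Neumann: u'(0) = u'(π) = 0. So [u' v]_0^π = 0·v(π) − 0·v(0) = 0 for any v; take V = H^1(0, π).
Weak formulation: find u (satisfying any essential BC) such that ∫_0^π u'(x) v'(x) dx = ∫_0^π f v dx for all v ∈ V (homogeneous Neumann, so boundary terms vanish).
Substituting f(x) = 3*x^2 - 3*x + π*(3 - 2*π)/2, the right-hand side is ∫_0^π (3*x^2 - 3*x + π*(3 - 2*π)/2) v dx.
Compatibility check (pure Neumann): taking v ≡ 1 ∈ V gives 0 = ∫_0^π f dx + (0) − (0), i.e. ∫_0^π f dx must equal u'(0) − u'(π) = 0. Indeed ∫_0^π (3*x^2 - 3*x + π*(3 - 2*π)/2) dx = 0, so the data are compatible. The solution is then unique only up to an additive constant (fix it e.g. by requiring ∫_0^π u dx = 0).


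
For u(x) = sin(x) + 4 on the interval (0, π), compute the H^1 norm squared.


||u||_{H^1(0,π)}^2 = 16 + 17*π

u'(x) = cos(x).
Expand u² and (u')² and integrate term by term on (0, π), using: for integers n ≥ 1, ∫_0^π sin²(nx) dx = ∫_0^π cos²(nx) dx = π/2; for n ≠ n', ∫_0^π sin(nx)sin(n'x) dx = ∫_0^π cos(nx)cos(n'x) dx = 0; and by product-to-sum, ∫_0^π sin(nx)cos(n'x) dx = ½∫_0^π [sin((n+n')x) + sin((n−n')x)] dx, which is 0 when n+n' is even and 2n/(n²−n'²) when n+n' is odd (it need not vanish on (0, π)). For the constant mode: ∫_0^π 1 dx = π, ∫_0^π cos(nx) dx = 0, ∫_0^π sin(nx) dx = (1−(−1)^n)/n.
  u² squared terms: (4)²·∫1 dx = 16·π = 16*π;  (1)²·∫sin(x)² dx = 1·π/2 = π/2.
  u² cross terms: 2·(4)·(1)·∫1·sin(x) dx = 8·(2) = 16.
  So ∫_0^π u² dx = 16*π + π/2 + 16 = 16 + 33*π/2.
  (u')² squared terms: (1)²·∫cos(x)² dx = 1·π/2 = π/2.
  So ∫_0^π (u')² dx = π/2.
||u||_{H^1}^2 = (16 + 33*π/2) + (π/2) = 16 + 17*π.


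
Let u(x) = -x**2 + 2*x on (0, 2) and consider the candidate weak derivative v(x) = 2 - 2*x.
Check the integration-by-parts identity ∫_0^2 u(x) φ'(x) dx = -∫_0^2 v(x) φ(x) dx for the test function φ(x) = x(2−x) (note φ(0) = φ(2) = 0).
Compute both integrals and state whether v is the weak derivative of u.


LHS = 0, RHS = 0. Yes, v = u' weakly.

u(x) = -x**2 + 2*x, classical derivative u'(x) = 2 - 2*x.
φ(x) = x(2−x), so φ'(x) = 2 - 2*x.
Note φ(0) = φ(2) = 0, so the boundary term u·φ vanishes.
LHS = ∫_0^2 u(x) φ'(x) dx = ∫_0^2 (2*x^3 - 6*x^2 + 4*x) dx. Term by term:
  ∫_0^2 2*x^3 dx = 8;  ∫_0^2 -6*x^2 dx = -16;  ∫_0^2 4*x dx = 8.
Sum: 8 − 16 + 8 = 0.
So LHS = 0.
∫_0^2 v(x) φ(x) dx = ∫_0^2 (2*x^3 - 6*x^2 + 4*x) dx. Term by term:
  ∫_0^2 2*x^3 dx = 8;  ∫_0^2 -6*x^2 dx = -16;  ∫_0^2 4*x dx = 8.
Sum: 8 − 16 + 8 = 0.
So RHS = -∫_0^2 v(x) φ(x) dx = 0.
LHS = RHS, so the identity holds for this test φ.
Moreover u is smooth here and v(x) = u'(x) = 2 - 2*x pointwise, so the identity holds for every test function. Hence v is the weak derivative of u.


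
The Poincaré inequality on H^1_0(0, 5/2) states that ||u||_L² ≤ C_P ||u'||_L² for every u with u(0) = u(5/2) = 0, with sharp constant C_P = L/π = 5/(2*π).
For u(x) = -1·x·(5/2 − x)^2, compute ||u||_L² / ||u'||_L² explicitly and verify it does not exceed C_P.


||u||_L² / ||u'||_L² = 5*sqrt(14)/28 < C_P = 5/(2*π).

u(x) = -1·x·(5/2 − x)^2, so u'(x) = (5 - 6*x)*(2*x - 5)/4.
u(x) = -1·x·(5/2 − x)^2 vanishes at x = 0 and x = 5/2, so u ∈ H^1_0(0, 5/2). Differentiate via the product rule and integrate the resulting polynomials term by term.
  ∫_0^5/2 u² dx = ∫_0^5/2 (x^6 - 10*x^5 + 75*x^4/2 - 125*x^3/2 + 625*x^2/16) dx. Term by term:
    ∫_0^5/2 x^6 dx = 78125/896;  ∫_0^5/2 -10*x^5 dx = -78125/192;  ∫_0^5/2 75*x^4/2 dx = 46875/64;
    ∫_0^5/2 -125*x^3/2 dx = -78125/128;  ∫_0^5/2 625*x^2/16 dx = 78125/384.
  Sum: 78125/896 − 78125/192 + 46875/64 − 78125/128 + 78125/384 = 15625/2688.
  ∫_0^5/2 (u')² dx = ∫_0^5/2 (9*x^4 - 60*x^3 + 275*x^2/2 - 125*x + 625/16) dx. Term by term:
    ∫_0^5/2 9*x^4 dx = 5625/32;  ∫_0^5/2 -60*x^3 dx = -9375/16;  ∫_0^5/2 275*x^2/2 dx = 34375/48;
    ∫_0^5/2 -125*x dx = -3125/8;  ∫_0^5/2 625/16 dx = 3125/32.
  Sum: 5625/32 − 9375/16 + 34375/48 − 3125/8 + 3125/32 = 625/48.
∫_0^5/2 u² dx = 15625/2688, so ||u||_L² = 125*sqrt(42)/336.
∫_0^5/2 (u')² dx = 625/48, so ||u'||_L² = 25*sqrt(3)/12.
Ratio ||u||_L² / ||u'||_L² = 5*sqrt(14)/28.
Sharp Poincaré constant on H^1_0(0, 5/2) is C_P = L/π = 5/(2*π), achieved by sin(2*π/5·x).
A polynomial bump cannot attain the sharp Poincaré constant (only the first sine eigenfunction does), so the ratio is strictly less than C_P, consistent with ||u||_L² ≤ C_P ||u'||_L².


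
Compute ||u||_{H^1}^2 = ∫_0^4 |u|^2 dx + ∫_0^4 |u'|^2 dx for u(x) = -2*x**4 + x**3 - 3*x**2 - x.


||u||_{H^1}^2 = 11368532/45

The H^1 norm (squared) on an interval (0, L) is
  ||u||_{H^1}^2 = ∫_0^L u(x)^2 dx + ∫_0^L u'(x)^2 dx.
Compute u'(x) = -8*x**3 + 3*x**2 - 6*x - 1.
Then u(x)^2 = 4*x**8 - 4*x**7 + 13*x**6 - 2*x**5 + 7*x**4 + 6*x**3 + x**2 and u'(x)^2 = 64*x**6 - 48*x**5 + 105*x**4 - 20*x**3 + 30*x**2 + 12*x + 1.
Integrate each monomial from 0 to 4 using ∫_0^4 c·x^n dx = c·4^(n+1)/(n+1):
  ∫_0^4 u(x)^2 dx = ∫_0^4 (4*x^8 - 4*x^7 + 13*x^6 - 2*x^5 + 7*x^4 + 6*x^3 + x^2) dx. Term by term:
    ∫_0^4 4*x^8 dx = 1048576/9;  ∫_0^4 -4*x^7 dx = -32768;  ∫_0^4 13*x^6 dx = 212992/7;
    ∫_0^4 -2*x^5 dx = -4096/3;  ∫_0^4 7*x^4 dx = 7168/5;  ∫_0^4 6*x^3 dx = 384;
    ∫_0^4 x^2 dx = 64/3.
  Sum: 1048576/9 − 32768 + 212992/7 − 4096/3 + 7168/5 + 384 + 64/3 = 36112064/315.
  ∫_0^4 u'(x)^2 dx = ∫_0^4 (64*x^6 - 48*x^5 + 105*x^4 - 20*x^3 + 30*x^2 + 12*x + 1) dx. Term by term:
    ∫_0^4 64*x^6 dx = 1048576/7;  ∫_0^4 -48*x^5 dx = -32768;  ∫_0^4 105*x^4 dx = 21504;
    ∫_0^4 -20*x^3 dx = -1280;  ∫_0^4 30*x^2 dx = 640;  ∫_0^4 12*x dx = 96;
    ∫_0^4 1 dx = 4.
  Sum: 1048576/7 − 32768 + 21504 − 1280 + 640 + 96 + 4 = 965948/7.
Adding: ||u||_{H^1}^2 = 36112064/315 + 965948/7 = 11368532/45.


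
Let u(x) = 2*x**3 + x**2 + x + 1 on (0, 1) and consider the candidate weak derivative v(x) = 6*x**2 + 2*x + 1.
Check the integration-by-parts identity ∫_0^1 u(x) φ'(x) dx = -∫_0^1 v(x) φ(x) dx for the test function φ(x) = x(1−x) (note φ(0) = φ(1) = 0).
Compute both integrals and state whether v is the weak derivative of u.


LHS = -19/30, RHS = -19/30. Yes, v = u' weakly.

u(x) = 2*x**3 + x**2 + x + 1, classical derivative u'(x) = 6*x**2 + 2*x + 1.
φ(x) = x(1−x), so φ'(x) = 1 - 2*x.
Note φ(0) = φ(1) = 0, so the boundary term u·φ vanishes.
LHS = ∫_0^1 u(x) φ'(x) dx = ∫_0^1 (-4*x^4 - x^2 - x + 1) dx. Term by term:
  ∫_0^1 -4*x^4 dx = -4/5;  ∫_0^1 -x^2 dx = -1/3;  ∫_0^1 -x dx = -1/2;
  ∫_0^1 1 dx = 1.
Sum: -4/5 − 1/3 − 1/2 + 1 = -19/30.
So LHS = -19/30.
∫_0^1 v(x) φ(x) dx = ∫_0^1 (-6*x^4 + 4*x^3 + x^2 + x) dx. Term by term:
  ∫_0^1 -6*x^4 dx = -6/5;  ∫_0^1 4*x^3 dx = 1;  ∫_0^1 x^2 dx = 1/3;
  ∫_0^1 x dx = 1/2.
Sum: -6/5 + 1 + 1/3 + 1/2 = 19/30.
So RHS = -∫_0^1 v(x) φ(x) dx = -19/30.
LHS = RHS, so the identity holds for this test φ.
Moreover u is smooth here and v(x) = u'(x) = 6*x**2 + 2*x + 1 pointwise, so the identity holds for every test function. Hence v is the weak derivative of u.


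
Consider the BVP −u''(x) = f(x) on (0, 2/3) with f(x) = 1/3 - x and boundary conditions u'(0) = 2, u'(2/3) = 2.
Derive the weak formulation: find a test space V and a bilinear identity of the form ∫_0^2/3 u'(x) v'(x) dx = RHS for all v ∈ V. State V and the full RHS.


V = H^1(0, 2/3) (v unrestricted at boundary; u is determined up to an additive constant); weak form: ∫_0^2/3 u'v' dx = ∫_0^2/3 (1/3 - x) v dx + 2·v(2/3) − 2·v(0) for all v ∈ V.

Multiply both sides by a test function v and integrate from 0 to 2/3:
  ∫_0^2/3 −u''(x) v(x) dx = ∫_0^2/3 f(x) v(x) dx.
Integrate the LHS by parts once:
  ∫_0^2/3 −u'' v dx = −[u'(x) v(x)]_0^2/3 + ∫_0^2/3 u'(x) v'(x) dx.
Thus ∫_0^2/3 u'(x) v'(x) dx = ∫_0^2/3 f(x) v(x) dx + [u'(x) v(x)]_0^2/3.
Choose V so that boundary terms are either known or forced to vanish.
u has inhomogeneous Neumann u'(0) = 2, u'(2/3) = 2. [u' v]_0^2/3 = (2)·v(2/3) − (2)·v(0) = 2·v(2/3) − 2·v(0). Take V = H^1(0, 2/3); boundary term becomes part of RHS.
Weak formulation: find u (satisfying any essential BC) such that ∫_0^2/3 u'(x) v'(x) dx = ∫_0^2/3 f v dx + 2·v(2/3) − 2·v(0) for all v ∈ V (Neumann data are natural BCs: they enter the RHS as boundary terms).
Substituting f(x) = 1/3 - x, the right-hand side is ∫_0^2/3 (1/3 - x) v dx + 2·v(2/3) − 2·v(0).
Compatibility check (pure Neumann): taking v ≡ 1 ∈ V gives 0 = ∫_0^2/3 f dx + (2) − (2), i.e. ∫_0^2/3 f dx must equal u'(0) − u'(2/3) = 0. Indeed ∫_0^2/3 (1/3 - x) dx = 0, so the data are compatible. The solution is then unique only up to an additive constant (fix it e.g. by requiring ∫_0^2/3 u dx = 0).


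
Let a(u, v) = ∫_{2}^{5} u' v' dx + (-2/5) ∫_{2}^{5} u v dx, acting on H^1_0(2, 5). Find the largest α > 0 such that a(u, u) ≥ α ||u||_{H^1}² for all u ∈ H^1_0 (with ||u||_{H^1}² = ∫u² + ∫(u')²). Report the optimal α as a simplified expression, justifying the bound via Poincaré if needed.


α = (-18/5 + π^2)/(9 + π^2)

Coercivity of a(·,·) on H^1_0(2, 5) means a(u, u) ≥ α ||u||_{H^1}² for every u ∈ H^1_0.
The interval has length L = 3, and Poincaré/coercivity depend only on L. Here a(u, u) = ∫(u')² + (-2/5)·∫u².
Here c = -2/5 < 0 with |c| < (π/L)² = π^2/9, so coercivity still holds. The condition a(u,u) ≥ α||u||_{H^1}² reads (1−α)∫(u')² ≥ (α−c)∫u². Any admissible α is ≤ 1 (rapidly oscillating u have ∫u²/∫(u')² → 0), and α = 1 would force 0 ≥ (1−c)∫u², impossible since c < 1; so 1−α > 0. By the sharp Poincaré inequality on H^1_0 of an interval of length L, ∫(u')² ≥ (π/L)²∫u² with equality for the first sine mode sin(π(x−x₀)/L) (x₀ the left endpoint), so the inequality holds for all u iff (1−α)(π/L)² ≥ α − c, i.e. α ≤ ((π/L)² + c)/((π/L)² + 1) = (1 + c(L/π)²)/(1 + (L/π)²). (Direct route, valid since c ≤ 0: Poincaré gives c∫u² ≥ c(L/π)²∫(u')², so a(u,u) ≥ (1 + c(L/π)²)∫(u')², while ||u||_{H^1}² ≤ (1 + (L/π)²)∫(u')²; dividing yields the same α.) With (π/L)² = π^2/9 and c = -2/5, the largest admissible constant is α = ((π/L)² + c)/((π/L)² + 1).
Simplifying, α = (-18/5 + π^2)/(9 + π^2).
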